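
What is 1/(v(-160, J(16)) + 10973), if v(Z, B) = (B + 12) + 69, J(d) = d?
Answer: 1/11070 ≈ 9.0334e-5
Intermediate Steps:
v(Z, B) = 81 + B (v(Z, B) = (12 + B) + 69 = 81 + B)
1/(v(-160, J(16)) + 10973) = 1/((81 + 16) + 10973) = 1/(97 + 10973) = 1/11070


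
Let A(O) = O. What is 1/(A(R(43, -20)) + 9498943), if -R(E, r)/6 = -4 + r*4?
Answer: 1/9499447 ≈ 1.0527e-7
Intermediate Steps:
R(E, r) = 24 - 24*r (R(E, r) = -6*(-4 + r*4) = -6*(-4 + 4*r) = 24 - 24*r)
1/(A(R(43, -20)) + 9498943) = 1/((24 - 24*(-20)) + 9498943) = 1/((24 + 480) + 9498943) = 1/(504 + 9498943) = 1/9499447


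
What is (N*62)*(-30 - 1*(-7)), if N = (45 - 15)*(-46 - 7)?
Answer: 2267340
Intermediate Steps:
N = -1590 (N = 30*(-53) = -1590)
(N*62)*(-30 - 1*(-7)) = (-1590*62)*(-30 - 1*(-7)) = -98580*(-30 + 7) = -98580*(-23) = 2267340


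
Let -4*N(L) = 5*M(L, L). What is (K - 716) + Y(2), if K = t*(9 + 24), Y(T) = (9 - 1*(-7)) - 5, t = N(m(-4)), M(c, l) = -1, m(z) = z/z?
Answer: -2655/4 ≈ -663.75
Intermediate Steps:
m(z) = 1
N(L) = 5/4 (N(L) = -5*(-1)/4 = -1/4*(-5) = 5/4)
t = 5/4 ≈ 1.2500
Y(T) = 11 (Y(T) = (9 + 7) - 5 = 16 - 5 = 11)
K = 165/4 (K = 5*(9 + 24)/4 = (5/4)*33 = 165/4 ≈ 41.250)
(K - 716) + Y(2) = (165/4 - 716) + 11 = -2699/4 + 11 = -2655/4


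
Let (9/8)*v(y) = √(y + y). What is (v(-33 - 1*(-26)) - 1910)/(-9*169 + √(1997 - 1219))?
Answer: 2905110/2312663 + 1910*√778/2312663 - 1352*I*√14/2312663 - 16*I*√2723/20813967 ≈ 1.2792 - 0.0022275*I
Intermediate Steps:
v(y) = 8*√2*√y/9 (v(y) = 8*√(y + y)/9 = 8*√(2*y)/9 = 8*(√2*√y)/9 = 8*√2*√y/9)
(v(-33 - 1*(-26)) - 1910)/(-9*169 + √(1997 - 1219)) = (8*√2*√(-33 - 1*(-26))/9 - 1910)/(-9*169 + √(1997 - 1219)) = (8*√2*√(-33 + 26)/9 - 1910)/(-1521 + √778) = (8*√2*√(-7)/9 - 1910)/(-1521 + √778) = (8*√2*(I*√7)/9 - 1910)/(-1521 + √778) = (8*I*√14/9 - 1910)/(-1521 + √778) = (-1910 + 8*I*√14/9)/(-1521 + √778)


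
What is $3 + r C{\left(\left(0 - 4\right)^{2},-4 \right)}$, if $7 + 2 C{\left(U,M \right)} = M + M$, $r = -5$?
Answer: $\frac{81}{2} \approx 40.5$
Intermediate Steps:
$C{\left(U,M \right)} = - \frac{7}{2} + M$ ($C{\left(U,M \right)} = - \frac{7}{2} + \frac{M + M}{2} = - \frac{7}{2} + \frac{2 M}{2} = - \frac{7}{2} + M$)
$3 + r C{\left(\left(0 - 4\right)^{2},-4 \right)} = 3 - 5 \left(- \frac{7}{2} - 4\right) = 3 - - \frac{75}{2} = 3 + \frac{75}{2} = \frac{81}{2}$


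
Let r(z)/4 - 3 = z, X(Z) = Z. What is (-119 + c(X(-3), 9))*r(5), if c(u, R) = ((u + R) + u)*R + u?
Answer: -3040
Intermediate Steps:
r(z) = 12 + 4*z
c(u, R) = u + R*(R + 2*u) (c(u, R) = ((R + u) + u)*R + u = (R + 2*u)*R + u = R*(R + 2*u) + u = u + R*(R + 2*u))
(-119 + c(X(-3), 9))*r(5) = (-119 + (-3 + 9² + 2*9*(-3)))*(12 + 4*5) = (-119 + (-3 + 81 - 54))*(12 + 20) = (-119 + 24)*32 = -95*32 = -3040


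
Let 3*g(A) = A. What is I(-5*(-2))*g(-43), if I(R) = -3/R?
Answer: 43/10 ≈ 4.3000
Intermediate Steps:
g(A) = A/3
I(-5*(-2))*g(-43) = (-3/((-5*(-2))))*((⅓)*(-43)) = -3/10*(-43/3) = 43/10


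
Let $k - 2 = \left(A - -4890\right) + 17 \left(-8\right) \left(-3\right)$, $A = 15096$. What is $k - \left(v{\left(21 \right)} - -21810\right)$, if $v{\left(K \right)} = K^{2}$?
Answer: $-1855$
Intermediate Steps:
$k = 20396$ ($k = 2 + \left(\left(15096 - -4890\right) + 17 \left(-8\right) \left(-3\right)\right) = 2 + \left(\left(15096 + 4890\right) - -408\right) = 2 + \left(19986 + 408\right) = 2 + 20394 = 20396$)
$k - \left(v{\left(21 \right)} - -21810\right) = 20396 - \left(21^{2} - -21810\right) = 20396 - \left(441 + 21810\right) = 20396 - 22251 = -1855$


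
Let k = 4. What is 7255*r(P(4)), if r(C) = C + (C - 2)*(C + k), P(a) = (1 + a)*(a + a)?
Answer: 12420560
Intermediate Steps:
P(a) = 2*a*(1 + a) (P(a) = (1 + a)*(2*a) = 2*a*(1 + a))
r(C) = C + (-2 + C)*(4 + C) (r(C) = C + (C - 2)*(C + 4) = C + (-2 + C)*(4 + C))
7255*r(P(4)) = 7255*(-8 + (2*4*(1 + 4))² + 3*(2*4*(1 + 4))) = 7255*(-8 + (2*4*5)² + 3*(2*4*5)) = 7255*(-8 + 40² + 3*40) = 7255*(-8 + 1600 + 120) = 7255*1712 = 12420560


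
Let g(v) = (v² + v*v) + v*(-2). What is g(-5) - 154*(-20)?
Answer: 3140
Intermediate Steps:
g(v) = -2*v + 2*v² (g(v) = (v² + v²) - 2*v = 2*v² - 2*v = -2*v + 2*v²)
g(-5) - 154*(-20) = 2*(-5)*(-1 - 5) - 154*(-20) = 2*(-5)*(-6) + 3080 = 60 + 3080 = 3140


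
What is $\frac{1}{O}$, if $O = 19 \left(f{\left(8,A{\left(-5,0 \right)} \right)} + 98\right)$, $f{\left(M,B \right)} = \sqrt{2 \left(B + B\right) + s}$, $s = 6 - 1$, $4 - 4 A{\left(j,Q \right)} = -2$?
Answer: $\frac{98}{182267} - \frac{\sqrt{11}}{182267} \approx 0.00051948$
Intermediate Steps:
$A{\left(j,Q \right)} = \frac{3}{2}$ ($A{\left(j,Q \right)} = 1 - - \frac{1}{2} = 1 + \frac{1}{2} = \frac{3}{2}$)
$s = 5$
$f{\left(M,B \right)} = \sqrt{5 + 4 B}$ ($f{\left(M,B \right)} = \sqrt{2 \left(B + B\right) + 5} = \sqrt{2 \cdot 2 B + 5} = \sqrt{4 B + 5} = \sqrt{5 + 4 B}$)
$O = 1862 + 19 \sqrt{11}$ ($O = 19 \left(\sqrt{5 + 4 \cdot \frac{3}{2}} + 98\right) = 19 \left(\sqrt{5 + 6} + 98\right) = 19 \left(\sqrt{11} + 98\right) = 19 \left(98 + \sqrt{11}\right) = 1862 + 19 \sqrt{11} \approx 1925.0$)
$\frac{1}{O} = \frac{1}{1862 + 19 \sqrt{11}}$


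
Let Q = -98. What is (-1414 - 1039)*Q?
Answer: 240394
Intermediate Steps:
(-1414 - 1039)*Q = (-1414 - 1039)*(-98) = -2453*(-98) = 240394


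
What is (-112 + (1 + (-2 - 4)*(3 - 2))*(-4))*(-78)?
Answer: 7176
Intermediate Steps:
(-112 + (1 + (-2 - 4)*(3 - 2))*(-4))*(-78) = (-112 + (1 - 6*1)*(-4))*(-78) = (-112 + (1 - 6)*(-4))*(-78) = (-112 - 5*(-4))*(-78) = (-112 + 20)*(-78) = -92*(-78) = 7176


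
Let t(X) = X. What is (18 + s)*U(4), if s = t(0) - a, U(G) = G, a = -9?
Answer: 108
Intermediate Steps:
s = 9 (s = 0 - 1*(-9) = 0 + 9 = 9)
(18 + s)*U(4) = (18 + 9)*4 = 27*4 = 108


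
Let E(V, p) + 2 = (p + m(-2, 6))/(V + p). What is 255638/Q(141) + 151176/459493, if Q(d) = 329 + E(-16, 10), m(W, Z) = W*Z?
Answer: 176270034717/225611063 ≈ 781.30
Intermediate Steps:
E(V, p) = -2 + (-12 + p)/(V + p) (E(V, p) = -2 + (p - 2*6)/(V + p) = -2 + (p - 12)/(V + p) = -2 + (-12 + p)/(V + p))
Q(d) = 982/3 (Q(d) = 329 + (-12 - 1*10 - 2*(-16))/(-16 + 10) = 329 + (-12 - 10 + 32)/(-6) = 329 - ⅙*10 = 329 - 5/3 = 982/3)
255638/Q(141) + 151176/459493 = 255638/(982/3) + 151176/459493 = 255638*(3/982) + 151176*(1/459493) = 383457/491 + 151176/459493 = 176270034717/225611063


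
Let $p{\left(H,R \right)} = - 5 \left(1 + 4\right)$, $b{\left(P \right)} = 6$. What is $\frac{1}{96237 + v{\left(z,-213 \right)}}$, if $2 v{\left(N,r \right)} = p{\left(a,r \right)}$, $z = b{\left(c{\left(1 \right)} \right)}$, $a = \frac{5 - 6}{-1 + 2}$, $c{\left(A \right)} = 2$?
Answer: $\frac{2}{192449} \approx 1.0392 \cdot 10^{-5}$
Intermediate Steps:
$a = -1$ ($a = - 1^{-1} = \left(-1\right) 1 = -1$)
$z = 6$
$p{\left(H,R \right)} = -25$ ($p{\left(H,R \right)} = \left(-5\right) 5 = -25$)
$v{\left(N,r \right)} = - \frac{25}{2}$ ($v{\left(N,r \right)} = \frac{1}{2} \left(-25\right) = - \frac{25}{2}$)
$\frac{1}{96237 + v{\left(z,-213 \right)}} = \frac{1}{96237 - \frac{25}{2}} = \frac{1}{\frac{192449}{2}} = \frac{2}{192449}$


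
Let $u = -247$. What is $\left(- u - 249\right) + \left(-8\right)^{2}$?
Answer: $62$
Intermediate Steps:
$\left(- u - 249\right) + \left(-8\right)^{2} = \left(\left(-1\right) \left(-247\right) - 249\right) + \left(-8\right)^{2} = \left(247 - 249\right) + 64 = -2 + 64 = 62$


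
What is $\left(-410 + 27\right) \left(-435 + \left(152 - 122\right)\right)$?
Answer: $155115$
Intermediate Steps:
$\left(-410 + 27\right) \left(-435 + \left(152 - 122\right)\right) = - 383 \left(-435 + 30\right) = \left(-383\right) \left(-405\right) = 155115$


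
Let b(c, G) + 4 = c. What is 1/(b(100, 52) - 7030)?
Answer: -1/6934 ≈ -0.00014422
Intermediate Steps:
b(c, G) = -4 + c
1/(b(100, 52) - 7030) = 1/((-4 + 100) - 7030) = 1/(96 - 7030) = 1/(-6934) = -1/6934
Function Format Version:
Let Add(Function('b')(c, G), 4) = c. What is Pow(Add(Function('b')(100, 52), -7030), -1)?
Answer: Rational(-1, 6934) ≈ -0.00014422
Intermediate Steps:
Function('b')(c, G) = Add(-4, c)
Pow(Add(Function('b')(100, 52), -7030), -1) = Pow(Add(Add(-4, 100), -7030), -1) = Pow(Add(96, -7030), -1) = Pow(-6934, -1) = Rational(-1, 6934)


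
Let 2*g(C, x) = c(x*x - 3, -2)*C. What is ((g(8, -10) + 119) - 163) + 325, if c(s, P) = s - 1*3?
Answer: 657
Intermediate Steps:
c(s, P) = -3 + s (c(s, P) = s - 3 = -3 + s)
g(C, x) = C*(-6 + x**2)/2 (g(C, x) = ((-3 + (x*x - 3))*C)/2 = ((-3 + (x**2 - 3))*C)/2 = ((-3 + (-3 + x**2))*C)/2 = ((-6 + x**2)*C)/2 = (C*(-6 + x**2))/2 = C*(-6 + x**2)/2)
((g(8, -10) + 119) - 163) + 325 = (((1/2)*8*(-6 + (-10)**2) + 119) - 163) + 325 = (((1/2)*8*(-6 + 100) + 119) - 163) + 325 = (((1/2)*8*94 + 119) - 163) + 325 = ((376 + 119) - 163) + 325 = (495 - 163) + 325 = 332 + 325 = 657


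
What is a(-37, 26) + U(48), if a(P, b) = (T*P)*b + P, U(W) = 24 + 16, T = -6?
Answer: 5775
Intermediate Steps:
U(W) = 40
a(P, b) = P - 6*P*b (a(P, b) = (-6*P)*b + P = -6*P*b + P = P - 6*P*b)
a(-37, 26) + U(48) = -37*(1 - 6*26) + 40 = -37*(1 - 156) + 40 = -37*(-155) + 40 = 5735 + 40 = 5775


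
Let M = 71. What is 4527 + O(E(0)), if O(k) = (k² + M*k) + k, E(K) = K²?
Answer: 4527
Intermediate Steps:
O(k) = k² + 72*k (O(k) = (k² + 71*k) + k = k² + 72*k)
4527 + O(E(0)) = 4527 + 0²*(72 + 0²) = 4527 + 0*(72 + 0) = 4527 + 0*72 = 4527 + 0 = 4527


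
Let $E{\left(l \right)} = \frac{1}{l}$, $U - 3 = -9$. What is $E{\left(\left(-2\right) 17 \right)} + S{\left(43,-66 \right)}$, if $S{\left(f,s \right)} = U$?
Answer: $- \frac{205}{34} \approx -6.0294$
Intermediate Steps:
$U = -6$ ($U = 3 - 9 = -6$)
$S{\left(f,s \right)} = -6$
$E{\left(\left(-2\right) 17 \right)} + S{\left(43,-66 \right)} = \frac{1}{\left(-2\right) 17} - 6 = \frac{1}{-34} - 6 = - \frac{1}{34} - 6 = - \frac{205}{34}$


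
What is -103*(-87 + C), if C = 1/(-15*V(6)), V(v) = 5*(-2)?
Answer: 1344047/150 ≈ 8960.3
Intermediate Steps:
V(v) = -10
C = 1/150 (C = 1/(-15*(-10)) = 1/150 ≈ 0.0066667)
-103*(-87 + C) = -103*(-87 + 1/150) = -103*(-13049/150) = 1344047/150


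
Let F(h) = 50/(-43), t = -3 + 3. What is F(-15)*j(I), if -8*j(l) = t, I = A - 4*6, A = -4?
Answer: 0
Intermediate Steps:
t = 0
I = -28 (I = -4 - 4*6 = -4 - 24 = -28)
j(l) = 0 (j(l) = -⅛*0 = 0)
F(h) = -50/43 (F(h) = 50*(-1/43) = -50/43)
F(-15)*j(I) = -50/43*0 = 0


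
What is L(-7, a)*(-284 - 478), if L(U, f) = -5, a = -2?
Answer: 3810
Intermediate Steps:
L(-7, a)*(-284 - 478) = -5*(-284 - 478) = -5*(-762) = 3810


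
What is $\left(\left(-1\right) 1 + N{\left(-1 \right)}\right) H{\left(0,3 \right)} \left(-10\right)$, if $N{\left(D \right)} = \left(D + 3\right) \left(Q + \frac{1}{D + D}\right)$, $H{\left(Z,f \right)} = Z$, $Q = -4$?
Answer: $0$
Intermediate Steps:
$N{\left(D \right)} = \left(-4 + \frac{1}{2 D}\right) \left(3 + D\right)$ ($N{\left(D \right)} = \left(D + 3\right) \left(-4 + \frac{1}{D + D}\right) = \left(3 + D\right) \left(-4 + \frac{1}{2 D}\right) = \left(-4 + \frac{1}{2 D}\right) \left(3 + D\right)$)
$\left(\left(-1\right) 1 + N{\left(-1 \right)}\right) H{\left(0,3 \right)} \left(-10\right) = \left(\left(-1\right) 1 + \frac{3 - - (23 + 8 \left(-1\right))}{2 \left(-1\right)}\right) 0 \left(-10\right) = \left(-1 + \frac{1}{2} \left(-1\right) \left(3 - - (23 - 8)\right)\right) 0 \left(-10\right) = \left(-1 + \frac{1}{2} \left(-1\right) \left(3 - \left(-1\right) 15\right)\right) 0 \left(-10\right) = \left(-1 + \frac{1}{2} \left(-1\right) \left(3 + 15\right)\right) 0 \left(-10\right) = \left(-1 + \frac{1}{2} \left(-1\right) 18\right) 0 \left(-10\right) = \left(-1 - 9\right) 0 \left(-10\right) = \left(-10\right) 0 \left(-10\right) = 0 \left(-10\right) = 0$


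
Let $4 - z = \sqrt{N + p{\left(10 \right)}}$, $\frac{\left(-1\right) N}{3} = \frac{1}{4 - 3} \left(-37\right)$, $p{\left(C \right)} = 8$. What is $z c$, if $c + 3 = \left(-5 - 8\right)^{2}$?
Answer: $664 - 166 \sqrt{119} \approx -1146.8$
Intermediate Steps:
$N = 111$ ($N = - 3 \frac{1}{4 - 3} \left(-37\right) = - 3 \cdot 1^{-1} \left(-37\right) = - 3 \cdot 1 \left(-37\right) = \left(-3\right) \left(-37\right) = 111$)
$c = 166$ ($c = -3 + \left(-5 - 8\right)^{2} = -3 + \left(-13\right)^{2} = -3 + 169 = 166$)
$z = 4 - \sqrt{119}$ ($z = 4 - \sqrt{111 + 8} = 4 - \sqrt{119} \approx -6.9087$)
$z c = \left(4 - \sqrt{119}\right) 166 = 664 - 166 \sqrt{119}$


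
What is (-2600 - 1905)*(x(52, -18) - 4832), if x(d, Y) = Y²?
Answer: 20308540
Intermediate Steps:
(-2600 - 1905)*(x(52, -18) - 4832) = (-2600 - 1905)*((-18)² - 4832) = -4505*(324 - 4832) = -4505*(-4508) = 20308540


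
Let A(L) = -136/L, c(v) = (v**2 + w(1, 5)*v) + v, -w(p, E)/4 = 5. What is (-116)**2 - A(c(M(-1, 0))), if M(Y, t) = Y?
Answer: 67314/5 ≈ 13463.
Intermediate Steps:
w(p, E) = -20 (w(p, E) = -4*5 = -20)
c(v) = v**2 - 19*v (c(v) = (v**2 - 20*v) + v = v**2 - 19*v)
(-116)**2 - A(c(M(-1, 0))) = (-116)**2 - (-136)/((-(-19 - 1))) = 13456 - (-136)/((-1*(-20))) = 13456 - (-136)/20 = 13456 - 1*(-34/5) = 13456 + 34/5 = 67314/5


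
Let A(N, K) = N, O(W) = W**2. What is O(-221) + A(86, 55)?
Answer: 48927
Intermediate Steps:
O(-221) + A(86, 55) = (-221)**2 + 86 = 48841 + 86 = 48927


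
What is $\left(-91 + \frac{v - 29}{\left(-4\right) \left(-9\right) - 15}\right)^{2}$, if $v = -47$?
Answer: $\frac{3948169}{441} \approx 8952.8$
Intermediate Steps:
$\left(-91 + \frac{v - 29}{\left(-4\right) \left(-9\right) - 15}\right)^{2} = \left(-91 + \frac{-47 - 29}{\left(-4\right) \left(-9\right) - 15}\right)^{2} = \left(-91 - \frac{76}{36 - 15}\right)^{2} = \left(-91 - \frac{76}{21}\right)^{2} = \left(- \frac{1987}{21}\right)^{2} = \frac{3948169}{441}$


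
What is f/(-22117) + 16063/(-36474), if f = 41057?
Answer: -1852778389/806695458 ≈ -2.2967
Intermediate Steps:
f/(-22117) + 16063/(-36474) = 41057/(-22117) + 16063/(-36474) = 41057*(-1/22117) + 16063*(-1/36474) = -41057/22117 - 16063/36474 = -1852778389/806695458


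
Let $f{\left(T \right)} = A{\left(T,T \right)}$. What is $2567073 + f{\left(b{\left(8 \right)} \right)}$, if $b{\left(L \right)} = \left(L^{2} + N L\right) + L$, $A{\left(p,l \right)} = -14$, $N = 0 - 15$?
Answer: $2567059$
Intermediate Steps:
$N = -15$
$b{\left(L \right)} = L^{2} - 14 L$ ($b{\left(L \right)} = \left(L^{2} - 15 L\right) + L = L^{2} - 14 L$)
$f{\left(T \right)} = -14$
$2567073 + f{\left(b{\left(8 \right)} \right)} = 2567073 - 14 = 2567059$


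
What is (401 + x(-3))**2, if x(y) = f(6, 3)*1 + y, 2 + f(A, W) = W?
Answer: 159201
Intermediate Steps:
f(A, W) = -2 + W
x(y) = 1 + y (x(y) = (-2 + 3)*1 + y = 1*1 + y = 1 + y)
(401 + x(-3))**2 = (401 + (1 - 3))**2 = (401 - 2)**2 = 399**2 = 159201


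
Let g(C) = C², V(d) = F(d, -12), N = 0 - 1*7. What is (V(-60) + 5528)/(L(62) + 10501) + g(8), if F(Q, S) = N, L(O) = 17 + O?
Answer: 682641/10580 ≈ 64.522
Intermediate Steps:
N = -7 (N = 0 - 7 = -7)
F(Q, S) = -7
V(d) = -7
(V(-60) + 5528)/(L(62) + 10501) + g(8) = (-7 + 5528)/((17 + 62) + 10501) + 8² = 5521/(79 + 10501) + 64 = 5521/10580 + 64 = 682641/10580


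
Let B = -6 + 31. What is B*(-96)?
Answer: -2400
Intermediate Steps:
B = 25
B*(-96) = 25*(-96) = -2400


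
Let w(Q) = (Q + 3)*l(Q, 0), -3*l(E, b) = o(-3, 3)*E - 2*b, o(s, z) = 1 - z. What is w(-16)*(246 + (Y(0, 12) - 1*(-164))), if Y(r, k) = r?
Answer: 170560/3 ≈ 56853.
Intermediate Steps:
l(E, b) = 2*E/3 + 2*b/3 (l(E, b) = -((1 - 1*3)*E - 2*b)/3 = -((1 - 3)*E - 2*b)/3 = -(-2*E - 2*b)/3 = 2*E/3 + 2*b/3)
w(Q) = 2*Q*(3 + Q)/3 (w(Q) = (Q + 3)*(2*Q/3 + (2/3)*0) = (3 + Q)*(2*Q/3 + 0) = (3 + Q)*(2*Q/3) = 2*Q*(3 + Q)/3)
w(-16)*(246 + (Y(0, 12) - 1*(-164))) = ((2/3)*(-16)*(3 - 16))*(246 + (0 - 1*(-164))) = ((2/3)*(-16)*(-13))*(246 + (0 + 164)) = 416*(246 + 164)/3 = (416/3)*410 = 170560/3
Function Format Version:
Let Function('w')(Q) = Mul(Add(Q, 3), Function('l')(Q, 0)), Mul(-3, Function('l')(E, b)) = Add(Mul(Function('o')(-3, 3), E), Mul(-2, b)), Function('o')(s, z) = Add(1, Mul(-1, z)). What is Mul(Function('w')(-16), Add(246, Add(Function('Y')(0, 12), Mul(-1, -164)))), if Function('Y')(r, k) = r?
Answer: Rational(170560, 3) ≈ 56853.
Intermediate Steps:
Function('l')(E, b) = Add(Mul(Rational(2, 3), E), Mul(Rational(2, 3), b)) (Function('l')(E, b) = Mul(Rational(-1, 3), Add(Mul(Add(1, Mul(-1, 3)), E), Mul(-2, b))) = Mul(Rational(-1, 3), Add(Mul(Add(1, -3), E), Mul(-2, b))) = Mul(Rational(-1, 3), Add(Mul(-2, E), Mul(-2, b))) = Add(Mul(Rational(2, 3), E), Mul(Rational(2, 3), b)))
Function('w')(Q) = Mul(Rational(2, 3), Q, Add(3, Q)) (Function('w')(Q) = Mul(Add(Q, 3), Add(Mul(Rational(2, 3), Q), Mul(Rational(2, 3), 0))) = Mul(Add(3, Q), Add(Mul(Rational(2, 3), Q), 0)) = Mul(Add(3, Q), Mul(Rational(2, 3), Q)) = Mul(Rational(2, 3), Q, Add(3, Q)))
Mul(Function('w')(-16), Add(246, Add(Function('Y')(0, 12), Mul(-1, -164)))) = Mul(Mul(Rational(2, 3), -16, Add(3, -16)), Add(246, Add(0, Mul(-1, -164)))) = Mul(Mul(Rational(2, 3), -16, -13), Add(246, Add(0, 164))) = Mul(Rational(416, 3), Add(246, 164)) = Mul(Rational(416, 3), 410) = Rational(170560, 3)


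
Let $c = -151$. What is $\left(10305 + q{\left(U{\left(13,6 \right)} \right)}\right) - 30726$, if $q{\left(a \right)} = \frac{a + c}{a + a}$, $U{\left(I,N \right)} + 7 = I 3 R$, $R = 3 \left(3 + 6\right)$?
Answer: $- \frac{42719837}{2092} \approx -20421.0$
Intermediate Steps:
$R = 27$ ($R = 3 \cdot 9 = 27$)
$U{\left(I,N \right)} = -7 + 81 I$ ($U{\left(I,N \right)} = -7 + I 3 \cdot 27 = -7 + 3 I 27 = -7 + 81 I$)
$q{\left(a \right)} = \frac{-151 + a}{2 a}$ ($q{\left(a \right)} = \frac{a - 151}{a + a} = \frac{-151 + a}{2 a}$)
$\left(10305 + q{\left(U{\left(13,6 \right)} \right)}\right) - 30726 = \left(10305 + \frac{-151 + \left(-7 + 81 \cdot 13\right)}{2 \left(-7 + 81 \cdot 13\right)}\right) - 30726 = \left(10305 + \frac{-151 + \left(-7 + 1053\right)}{2 \left(-7 + 1053\right)}\right) - 30726 = \left(10305 + \frac{-151 + 1046}{2 \cdot 1046}\right) - 30726 = \left(10305 + \frac{1}{2} \cdot \frac{1}{1046} \cdot 895\right) - 30726 = \left(10305 + \frac{895}{2092}\right) - 30726 = \frac{21558955}{2092} - 30726 = - \frac{42719837}{2092}$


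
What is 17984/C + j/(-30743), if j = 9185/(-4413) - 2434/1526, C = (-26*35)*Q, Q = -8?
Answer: 16622410549684/6728497062105 ≈ 2.4704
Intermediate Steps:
C = 7280 (C = -26*35*(-8) = -910*(-8) = 7280)
j = -12378776/3367119 (j = 9185*(-1/4413) - 2434*1/1526 = -9185/4413 - 1217/763 = -12378776/3367119 ≈ -3.6764)
17984/C + j/(-30743) = 17984/7280 - 12378776/3367119/(-30743) = 17984*(1/7280) - 12378776/3367119*(-1/30743) = 1124/455 + 12378776/103515339417 = 16622410549684/6728497062105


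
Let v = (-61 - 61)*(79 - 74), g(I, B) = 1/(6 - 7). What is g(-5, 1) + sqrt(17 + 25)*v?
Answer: -1 - 610*sqrt(42) ≈ -3954.3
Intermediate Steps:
g(I, B) = -1 (g(I, B) = 1/(-1) = -1)
v = -610 (v = -122*5 = -610)
g(-5, 1) + sqrt(17 + 25)*v = -1 + sqrt(17 + 25)*(-610) = -1 + sqrt(42)*(-610) = -1 - 610*sqrt(42)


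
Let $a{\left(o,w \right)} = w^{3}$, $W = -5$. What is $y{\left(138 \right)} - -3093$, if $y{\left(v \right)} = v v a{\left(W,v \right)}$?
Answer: $50049006261$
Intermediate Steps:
$y{\left(v \right)} = v^{5}$ ($y{\left(v \right)} = v v v^{3} = v^{2} v^{3} = v^{5}$)
$y{\left(138 \right)} - -3093 = 138^{5} - -3093 = 50049003168 + 3093 = 50049006261$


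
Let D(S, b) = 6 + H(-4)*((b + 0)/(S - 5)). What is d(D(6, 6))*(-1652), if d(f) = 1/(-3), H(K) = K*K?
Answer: 1652/3 ≈ 550.67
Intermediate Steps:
H(K) = K²
D(S, b) = 6 + 16*b/(-5 + S) (D(S, b) = 6 + (-4)²*((b + 0)/(S - 5)) = 6 + 16*(b/(-5 + S)) = 6 + 16*b/(-5 + S))
d(f) = -⅓
d(D(6, 6))*(-1652) = -⅓*(-1652) = 1652/3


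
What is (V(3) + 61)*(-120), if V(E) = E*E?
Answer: -8400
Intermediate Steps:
V(E) = E²
(V(3) + 61)*(-120) = (3² + 61)*(-120) = (9 + 61)*(-120) = 70*(-120) = -8400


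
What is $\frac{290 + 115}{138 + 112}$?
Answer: $\frac{81}{50} \approx 1.62$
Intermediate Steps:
$\frac{290 + 115}{138 + 112} = \frac{405}{250} = 405 \cdot \frac{1}{250} = \frac{81}{50}$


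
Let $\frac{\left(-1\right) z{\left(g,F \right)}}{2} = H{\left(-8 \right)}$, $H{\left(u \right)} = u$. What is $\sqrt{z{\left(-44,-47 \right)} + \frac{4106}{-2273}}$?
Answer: $\frac{\sqrt{73331526}}{2273} \approx 3.7674$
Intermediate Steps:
$z{\left(g,F \right)} = 16$ ($z{\left(g,F \right)} = \left(-2\right) \left(-8\right) = 16$)
$\sqrt{z{\left(-44,-47 \right)} + \frac{4106}{-2273}} = \sqrt{16 + \frac{4106}{-2273}} = \sqrt{16 + 4106 \left(- \frac{1}{2273}\right)} = \sqrt{16 - \frac{4106}{2273}} = \sqrt{\frac{32262}{2273}} = \frac{\sqrt{73331526}}{2273}$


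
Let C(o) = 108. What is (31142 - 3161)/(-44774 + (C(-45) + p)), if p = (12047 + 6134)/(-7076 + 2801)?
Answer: -119618775/190965331 ≈ -0.62639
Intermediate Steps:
p = -18181/4275 (p = 18181/(-4275) = 18181*(-1/4275) = -18181/4275 ≈ -4.2529)
(31142 - 3161)/(-44774 + (C(-45) + p)) = (31142 - 3161)/(-44774 + (108 - 18181/4275)) = 27981/(-44774 + 443519/4275) = 27981/(-190965331/4275) = 27981*(-4275/190965331) = -119618775/190965331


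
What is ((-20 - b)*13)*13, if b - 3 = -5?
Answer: -3042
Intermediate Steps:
b = -2 (b = 3 - 5 = -2)
((-20 - b)*13)*13 = ((-20 - 1*(-2))*13)*13 = ((-20 + 2)*13)*13 = -18*13*13 = -234*13 = -3042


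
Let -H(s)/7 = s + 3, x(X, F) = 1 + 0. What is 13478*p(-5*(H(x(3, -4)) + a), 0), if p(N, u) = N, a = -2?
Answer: 2021700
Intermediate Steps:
x(X, F) = 1
H(s) = -21 - 7*s (H(s) = -7*(s + 3) = -7*(3 + s) = -21 - 7*s)
13478*p(-5*(H(x(3, -4)) + a), 0) = 13478*(-5*((-21 - 7*1) - 2)) = 13478*(-5*((-21 - 7) - 2)) = 13478*(-5*(-28 - 2)) = 13478*(-5*(-30)) = 13478*150 = 2021700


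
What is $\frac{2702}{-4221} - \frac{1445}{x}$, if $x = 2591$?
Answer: $- \frac{1871461}{1562373} \approx -1.1978$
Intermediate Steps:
$\frac{2702}{-4221} - \frac{1445}{x} = \frac{2702}{-4221} - \frac{1445}{2591} = 2702 \left(- \frac{1}{4221}\right) - \frac{1445}{2591} = - \frac{386}{603} - \frac{1445}{2591} = - \frac{1871461}{1562373}$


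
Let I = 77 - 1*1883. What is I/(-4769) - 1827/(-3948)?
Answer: 754431/896572 ≈ 0.84146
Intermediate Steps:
I = -1806 (I = 77 - 1883 = -1806)
I/(-4769) - 1827/(-3948) = -1806/(-4769) - 1827/(-3948) = -1806*(-1/4769) - 1827*(-1/3948) = 1806/4769 + 87/188 = 754431/896572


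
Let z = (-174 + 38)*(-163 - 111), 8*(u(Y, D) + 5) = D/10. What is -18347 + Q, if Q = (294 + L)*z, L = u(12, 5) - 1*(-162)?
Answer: 16790046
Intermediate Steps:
u(Y, D) = -5 + D/80 (u(Y, D) = -5 + (D/10)/8 = -5 + D/80)
z = 37264 (z = -136*(-274) = 37264)
L = 2513/16 (L = (-5 + (1/80)*5) - 1*(-162) = (-5 + 1/16) + 162 = -79/16 + 162 = 2513/16 ≈ 157.06)
Q = 16808393 (Q = (294 + 2513/16)*37264 = (7217/16)*37264 = 16808393)
-18347 + Q = -18347 + 16808393 = 16790046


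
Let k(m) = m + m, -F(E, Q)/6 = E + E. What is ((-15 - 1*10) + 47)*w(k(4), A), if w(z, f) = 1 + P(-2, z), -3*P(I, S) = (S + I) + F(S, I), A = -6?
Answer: 682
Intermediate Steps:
F(E, Q) = -12*E (F(E, Q) = -6*(E + E) = -12*E)
P(I, S) = -I/3 + 11*S/3 (P(I, S) = -((S + I) - 12*S)/3 = -((I + S) - 12*S)/3 = -(I - 11*S)/3 = -I/3 + 11*S/3)
k(m) = 2*m
w(z, f) = 5/3 + 11*z/3 (w(z, f) = 1 + (-⅓*(-2) + 11*z/3) = 1 + (⅔ + 11*z/3) = 5/3 + 11*z/3)
((-15 - 1*10) + 47)*w(k(4), A) = ((-15 - 1*10) + 47)*(5/3 + 11*(2*4)/3) = ((-15 - 10) + 47)*(5/3 + (11/3)*8) = (-25 + 47)*(5/3 + 88/3) = 22*31 = 682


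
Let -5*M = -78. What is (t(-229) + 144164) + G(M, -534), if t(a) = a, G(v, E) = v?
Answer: 719753/5 ≈ 1.4395e+5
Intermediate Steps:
M = 78/5 (M = -1/5*(-78) = 78/5 ≈ 15.600)
(t(-229) + 144164) + G(M, -534) = (-229 + 144164) + 78/5 = 143935 + 78/5 = 719753/5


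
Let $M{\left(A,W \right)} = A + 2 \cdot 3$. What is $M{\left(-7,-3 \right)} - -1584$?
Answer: $1583$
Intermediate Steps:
$M{\left(A,W \right)} = 6 + A$ ($M{\left(A,W \right)} = A + 6 = 6 + A$)
$M{\left(-7,-3 \right)} - -1584 = \left(6 - 7\right) - -1584 = -1 + 1584 = 1583$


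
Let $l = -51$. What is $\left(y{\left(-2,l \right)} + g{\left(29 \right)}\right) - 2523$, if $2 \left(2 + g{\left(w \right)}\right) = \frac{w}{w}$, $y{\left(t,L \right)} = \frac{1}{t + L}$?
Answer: $- \frac{267599}{106} \approx -2524.5$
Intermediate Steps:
$y{\left(t,L \right)} = \frac{1}{L + t}$
$g{\left(w \right)} = - \frac{3}{2}$ ($g{\left(w \right)} = -2 + \frac{w \frac{1}{w}}{2} = -2 + \frac{1}{2} \cdot 1 = -2 + \frac{1}{2} = - \frac{3}{2}$)
$\left(y{\left(-2,l \right)} + g{\left(29 \right)}\right) - 2523 = \left(\frac{1}{-51 - 2} - \frac{3}{2}\right) - 2523 = \left(\frac{1}{-53} - \frac{3}{2}\right) - 2523 = \left(- \frac{1}{53} - \frac{3}{2}\right) - 2523 = - \frac{161}{106} - 2523 = - \frac{267599}{106}$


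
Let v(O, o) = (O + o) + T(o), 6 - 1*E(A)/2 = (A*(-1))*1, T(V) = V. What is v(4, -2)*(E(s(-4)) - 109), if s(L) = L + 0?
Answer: 0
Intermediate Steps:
s(L) = L
E(A) = 12 + 2*A (E(A) = 12 - 2*A*(-1) = 12 - 2*(-A) = 12 - (-2)*A = 12 + 2*A)
v(O, o) = O + 2*o (v(O, o) = (O + o) + o = O + 2*o)
v(4, -2)*(E(s(-4)) - 109) = (4 + 2*(-2))*((12 + 2*(-4)) - 109) = (4 - 4)*((12 - 8) - 109) = 0*(4 - 109) = 0*(-105) = 0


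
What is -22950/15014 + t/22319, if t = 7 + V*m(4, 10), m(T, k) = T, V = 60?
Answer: -254256296/167548733 ≈ -1.5175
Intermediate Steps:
t = 247 (t = 7 + 60*4 = 7 + 240 = 247)
-22950/15014 + t/22319 = -22950/15014 + 247/22319 = -22950*1/15014 + 247*(1/22319) = -11475/7507 + 247/22319 = -254256296/167548733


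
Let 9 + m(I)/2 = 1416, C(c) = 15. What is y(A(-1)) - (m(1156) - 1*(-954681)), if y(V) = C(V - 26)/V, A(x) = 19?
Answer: -18192390/19 ≈ -9.5749e+5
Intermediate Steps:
m(I) = 2814 (m(I) = -18 + 2*1416 = -18 + 2832 = 2814)
y(V) = 15/V
y(A(-1)) - (m(1156) - 1*(-954681)) = 15/19 - (2814 - 1*(-954681)) = 15*(1/19) - (2814 + 954681) = 15/19 - 1*957495 = 15/19 - 957495 = -18192390/19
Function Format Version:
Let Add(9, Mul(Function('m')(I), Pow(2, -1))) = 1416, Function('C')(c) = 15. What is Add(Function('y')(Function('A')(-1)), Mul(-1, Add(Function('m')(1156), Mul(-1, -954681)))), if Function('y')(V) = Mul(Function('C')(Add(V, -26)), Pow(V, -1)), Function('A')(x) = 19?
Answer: Rational(-18192390, 19) ≈ -9.5749e+5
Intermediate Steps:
Function('m')(I) = 2814 (Function('m')(I) = Add(-18, Mul(2, 1416)) = Add(-18, 2832) = 2814)
Function('y')(V) = Mul(15, Pow(V, -1))
Add(Function('y')(Function('A')(-1)), Mul(-1, Add(Function('m')(1156), Mul(-1, -954681)))) = Add(Mul(15, Pow(19, -1)), Mul(-1, Add(2814, Mul(-1, -954681)))) = Add(Mul(15, Rational(1, 19)), Mul(-1, Add(2814, 954681))) = Add(Rational(15, 19), Mul(-1, 957495)) = Add(Rational(15, 19), -957495) = Rational(-18192390, 19)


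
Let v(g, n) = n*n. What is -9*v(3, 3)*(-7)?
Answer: 567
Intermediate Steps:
v(g, n) = n**2
-9*v(3, 3)*(-7) = -9*3**2*(-7) = -9*9*(-7) = -81*(-7) = 567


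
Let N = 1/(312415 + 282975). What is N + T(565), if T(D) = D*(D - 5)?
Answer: 188381396001/595390 ≈ 3.1640e+5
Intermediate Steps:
T(D) = D*(-5 + D)
N = 1/595390 ≈ 1.6796e-6
N + T(565) = 1/595390 + 565*(-5 + 565) = 1/595390 + 565*560 = 1/595390 + 316400 = 188381396001/595390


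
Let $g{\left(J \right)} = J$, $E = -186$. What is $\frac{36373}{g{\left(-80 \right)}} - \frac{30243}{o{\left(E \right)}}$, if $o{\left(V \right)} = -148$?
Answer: $- \frac{740941}{2960} \approx -250.32$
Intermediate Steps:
$\frac{36373}{g{\left(-80 \right)}} - \frac{30243}{o{\left(E \right)}} = \frac{36373}{-80} - \frac{30243}{-148} = 36373 \left(- \frac{1}{80}\right) - - \frac{30243}{148} = - \frac{36373}{80} + \frac{30243}{148} = - \frac{740941}{2960}$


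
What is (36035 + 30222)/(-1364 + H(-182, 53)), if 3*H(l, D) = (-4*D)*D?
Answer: -198771/15328 ≈ -12.968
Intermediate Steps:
H(l, D) = -4*D²/3 (H(l, D) = ((-4*D)*D)/3 = (-4*D²)/3 = -4*D²/3)
(36035 + 30222)/(-1364 + H(-182, 53)) = (36035 + 30222)/(-1364 - 4/3*53²) = 66257/(-1364 - 4/3*2809) = 66257/(-1364 - 11236/3) = 66257/(-15328/3) = 66257*(-3/15328) = -198771/15328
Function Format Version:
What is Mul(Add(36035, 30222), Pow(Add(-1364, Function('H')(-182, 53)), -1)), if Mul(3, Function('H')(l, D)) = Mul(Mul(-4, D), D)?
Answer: Rational(-198771, 15328) ≈ -12.968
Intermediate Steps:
Function('H')(l, D) = Mul(Rational(-4, 3), Pow(D, 2)) (Function('H')(l, D) = Mul(Rational(1, 3), Mul(Mul(-4, D), D)) = Mul(Rational(1, 3), Mul(-4, Pow(D, 2))) = Mul(Rational(-4, 3), Pow(D, 2)))
Mul(Add(36035, 30222), Pow(Add(-1364, Function('H')(-182, 53)), -1)) = Mul(Add(36035, 30222), Pow(Add(-1364, Mul(Rational(-4, 3), Pow(53, 2))), -1)) = Mul(66257, Pow(Add(-1364, Mul(Rational(-4, 3), 2809)), -1)) = Mul(66257, Pow(Add(-1364, Rational(-11236, 3)), -1)) = Mul(66257, Pow(Rational(-15328, 3), -1)) = Mul(66257, Rational(-3, 15328)) = Rational(-198771, 15328)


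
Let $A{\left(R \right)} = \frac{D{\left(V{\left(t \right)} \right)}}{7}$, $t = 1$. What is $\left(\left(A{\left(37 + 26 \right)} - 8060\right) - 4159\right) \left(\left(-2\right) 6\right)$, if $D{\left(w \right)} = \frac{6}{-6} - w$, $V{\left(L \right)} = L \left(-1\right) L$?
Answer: $146628$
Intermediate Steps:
$V{\left(L \right)} = - L^{2}$ ($V{\left(L \right)} = - L L = - L^{2}$)
$D{\left(w \right)} = -1 - w$ ($D{\left(w \right)} = 6 \left(- \frac{1}{6}\right) - w = -1 - w$)
$A{\left(R \right)} = 0$ ($A{\left(R \right)} = \frac{-1 - - 1^{2}}{7} = \left(-1 - \left(-1\right) 1\right) \frac{1}{7} = \left(-1 - -1\right) \frac{1}{7} = \left(-1 + 1\right) \frac{1}{7} = 0 \cdot \frac{1}{7} = 0$)
$\left(\left(A{\left(37 + 26 \right)} - 8060\right) - 4159\right) \left(\left(-2\right) 6\right) = \left(\left(0 - 8060\right) - 4159\right) \left(\left(-2\right) 6\right) = \left(-8060 - 4159\right) \left(-12\right) = \left(-12219\right) \left(-12\right) = 146628$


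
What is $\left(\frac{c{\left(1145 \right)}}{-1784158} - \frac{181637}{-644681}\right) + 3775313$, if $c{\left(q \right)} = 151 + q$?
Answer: $\frac{2171206761205528122}{575106381799} \approx 3.7753 \cdot 10^{6}$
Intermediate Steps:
$\left(\frac{c{\left(1145 \right)}}{-1784158} - \frac{181637}{-644681}\right) + 3775313 = \left(\frac{151 + 1145}{-1784158} - \frac{181637}{-644681}\right) + 3775313 = \left(1296 \left(- \frac{1}{1784158}\right) - - \frac{181637}{644681}\right) + 3775313 = \left(- \frac{648}{892079} + \frac{181637}{644681}\right) + 3775313 = \frac{161616800035}{575106381799} + 3775313 = \frac{2171206761205528122}{575106381799}$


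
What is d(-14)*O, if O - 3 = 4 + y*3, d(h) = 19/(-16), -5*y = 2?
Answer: -551/80 ≈ -6.8875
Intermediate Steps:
y = -⅖ (y = -⅕*2 = -⅖ ≈ -0.40000)
d(h) = -19/16 (d(h) = 19*(-1/16) = -19/16)
O = 29/5 (O = 3 + (4 - ⅖*3) = 3 + (4 - 6/5) = 3 + 14/5 = 29/5 ≈ 5.8000)
d(-14)*O = -19/16*29/5 = -551/80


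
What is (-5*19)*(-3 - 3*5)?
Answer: 1710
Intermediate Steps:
(-5*19)*(-3 - 3*5) = -95*(-3 - 15) = -95*(-18) = 1710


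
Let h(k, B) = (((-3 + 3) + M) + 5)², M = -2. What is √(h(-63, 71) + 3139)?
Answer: 2*√787 ≈ 56.107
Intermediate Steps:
h(k, B) = 9 (h(k, B) = (((-3 + 3) - 2) + 5)² = ((0 - 2) + 5)² = (-2 + 5)² = 3² = 9)
√(h(-63, 71) + 3139) = √(9 + 3139) = √3148 = 2*√787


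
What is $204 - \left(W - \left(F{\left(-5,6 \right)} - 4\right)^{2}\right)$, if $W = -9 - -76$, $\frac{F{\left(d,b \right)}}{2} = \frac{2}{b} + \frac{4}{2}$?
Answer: $\frac{1237}{9} \approx 137.44$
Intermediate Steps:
$F{\left(d,b \right)} = 4 + \frac{4}{b}$ ($F{\left(d,b \right)} = 2 \left(\frac{2}{b} + \frac{4}{2}\right) = 2 \left(\frac{2}{b} + 4 \cdot \frac{1}{2}\right) = 2 \left(\frac{2}{b} + 2\right) = 2 \left(2 + \frac{2}{b}\right) = 4 + \frac{4}{b}$)
$W = 67$ ($W = -9 + 76 = 67$)
$204 - \left(W - \left(F{\left(-5,6 \right)} - 4\right)^{2}\right) = 204 - \left(67 - \left(\left(4 + \frac{4}{6}\right) - 4\right)^{2}\right) = 204 - \left(67 - \left(\left(4 + 4 \cdot \frac{1}{6}\right) - 4\right)^{2}\right) = 204 - \left(67 - \left(\left(4 + \frac{2}{3}\right) - 4\right)^{2}\right) = 204 - \left(67 - \left(\frac{14}{3} - 4\right)^{2}\right) = 204 - \left(67 - \left(\frac{2}{3}\right)^{2}\right) = 204 - \left(67 - \frac{4}{9}\right) = 204 - \frac{599}{9} = \frac{1237}{9}$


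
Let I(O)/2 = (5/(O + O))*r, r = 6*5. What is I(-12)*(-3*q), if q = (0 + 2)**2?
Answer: 150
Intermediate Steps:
q = 4 (q = 2**2 = 4)
r = 30
I(O) = 150/O (I(O) = 2*((5/(O + O))*30) = 2*((5/((2*O)))*30) = 2*((5*(1/(2*O)))*30) = 2*((5/(2*O))*30) = 2*(75/O) = 150/O)
I(-12)*(-3*q) = (150/(-12))*(-3*4) = (150*(-1/12))*(-12) = -25/2*(-12) = 150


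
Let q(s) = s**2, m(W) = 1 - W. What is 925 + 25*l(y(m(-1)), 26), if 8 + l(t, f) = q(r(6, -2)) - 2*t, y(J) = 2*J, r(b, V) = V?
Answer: 625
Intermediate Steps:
l(t, f) = -4 - 2*t (l(t, f) = -8 + ((-2)**2 - 2*t) = -8 + (4 - 2*t) = -4 - 2*t)
925 + 25*l(y(m(-1)), 26) = 925 + 25*(-4 - 4*(1 - 1*(-1))) = 925 + 25*(-4 - 4*(1 + 1)) = 925 + 25*(-4 - 4*2) = 925 + 25*(-4 - 2*4) = 925 + 25*(-4 - 8) = 925 + 25*(-12) = 925 - 300 = 625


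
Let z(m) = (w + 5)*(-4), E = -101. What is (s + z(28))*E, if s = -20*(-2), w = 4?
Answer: -404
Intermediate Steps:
z(m) = -36 (z(m) = (4 + 5)*(-4) = 9*(-4) = -36)
s = 40
(s + z(28))*E = (40 - 36)*(-101) = 4*(-101) = -404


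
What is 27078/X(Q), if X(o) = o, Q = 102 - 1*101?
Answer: 27078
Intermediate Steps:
Q = 1 (Q = 102 - 101 = 1)
27078/X(Q) = 27078/1 = 27078*1 = 27078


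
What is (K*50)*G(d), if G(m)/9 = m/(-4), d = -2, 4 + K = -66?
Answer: -15750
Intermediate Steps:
K = -70 (K = -4 - 66 = -70)
G(m) = -9*m/4 (G(m) = 9*(m/(-4)) = 9*(m*(-1/4)) = 9*(-m/4) = -9*m/4)
(K*50)*G(d) = (-70*50)*(-9/4*(-2)) = -3500*9/2 = -15750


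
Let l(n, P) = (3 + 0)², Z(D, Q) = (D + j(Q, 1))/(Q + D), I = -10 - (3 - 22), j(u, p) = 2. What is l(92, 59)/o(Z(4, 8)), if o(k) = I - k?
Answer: 18/17 ≈ 1.0588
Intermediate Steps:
I = 9 (I = -10 - 1*(-19) = -10 + 19 = 9)
Z(D, Q) = (2 + D)/(D + Q) (Z(D, Q) = (D + 2)/(Q + D) = (2 + D)/(D + Q))
o(k) = 9 - k
l(n, P) = 9 (l(n, P) = 3² = 9)
l(92, 59)/o(Z(4, 8)) = 9/(9 - (2 + 4)/(4 + 8)) = 9/(9 - 6/12) = 9/(9 - 1*½) = 9/(9 - ½) = 9/(17/2) = 9*(2/17) = 18/17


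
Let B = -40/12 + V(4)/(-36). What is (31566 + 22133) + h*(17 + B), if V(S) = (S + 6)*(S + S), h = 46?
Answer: 488029/9 ≈ 54225.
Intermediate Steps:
V(S) = 2*S*(6 + S) (V(S) = (6 + S)*(2*S) = 2*S*(6 + S))
B = -50/9 (B = -40/12 + (2*4*(6 + 4))/(-36) = -40*1/12 + (2*4*10)*(-1/36) = -10/3 + 80*(-1/36) = -10/3 - 20/9 = -50/9 ≈ -5.5556)
(31566 + 22133) + h*(17 + B) = (31566 + 22133) + 46*(17 - 50/9) = 53699 + 46*(103/9) = 53699 + 4738/9 = 488029/9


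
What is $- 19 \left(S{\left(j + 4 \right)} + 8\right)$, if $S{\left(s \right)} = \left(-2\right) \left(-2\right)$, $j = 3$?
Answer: $-228$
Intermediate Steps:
$S{\left(s \right)} = 4$
$- 19 \left(S{\left(j + 4 \right)} + 8\right) = - 19 \left(4 + 8\right) = \left(-19\right) 12 = -228$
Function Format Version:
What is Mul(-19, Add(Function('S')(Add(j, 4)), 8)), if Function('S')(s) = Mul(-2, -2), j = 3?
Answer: -228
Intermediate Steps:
Function('S')(s) = 4
Mul(-19, Add(Function('S')(Add(j, 4)), 8)) = Mul(-19, Add(4, 8)) = Mul(-19, 12) = -228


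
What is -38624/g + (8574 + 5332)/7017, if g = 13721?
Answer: -80220382/96280257 ≈ -0.83320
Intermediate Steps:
-38624/g + (8574 + 5332)/7017 = -38624/13721 + (8574 + 5332)/7017 = -38624*1/13721 + 13906*(1/7017) = -38624/13721 + 13906/7017 = -80220382/96280257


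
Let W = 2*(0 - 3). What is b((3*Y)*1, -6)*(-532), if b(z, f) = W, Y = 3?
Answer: 3192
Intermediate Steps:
W = -6 (W = 2*(-3) = -6)
b(z, f) = -6
b((3*Y)*1, -6)*(-532) = -6*(-532) = 3192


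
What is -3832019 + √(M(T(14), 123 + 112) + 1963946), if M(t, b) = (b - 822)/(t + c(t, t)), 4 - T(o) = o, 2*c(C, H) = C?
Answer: -3832019 + √441896655/15 ≈ -3.8306e+6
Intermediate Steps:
c(C, H) = C/2
T(o) = 4 - o
M(t, b) = 2*(-822 + b)/(3*t) (M(t, b) = (b - 822)/(t + t/2) = (-822 + b)/((3*t/2)) = (-822 + b)*(2/(3*t)) = 2*(-822 + b)/(3*t))
-3832019 + √(M(T(14), 123 + 112) + 1963946) = -3832019 + √(2*(-822 + (123 + 112))/(3*(4 - 1*14)) + 1963946) = -3832019 + √(2*(-822 + 235)/(3*(4 - 14)) + 1963946) = -3832019 + √((⅔)*(-587)/(-10) + 1963946) = -3832019 + √((⅔)*(-⅒)*(-587) + 1963946) = -3832019 + √(587/15 + 1963946) = -3832019 + √(29459777/15) = -3832019 + √441896655/15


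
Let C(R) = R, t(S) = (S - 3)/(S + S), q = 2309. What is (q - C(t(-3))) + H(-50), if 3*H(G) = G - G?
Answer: 2308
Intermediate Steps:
H(G) = 0 (H(G) = (G - G)/3 = (1/3)*0 = 0)
t(S) = (-3 + S)/(2*S) (t(S) = (-3 + S)/((2*S)) = (-3 + S)*(1/(2*S)) = (-3 + S)/(2*S))
(q - C(t(-3))) + H(-50) = (2309 - (-3 - 3)/(2*(-3))) + 0 = (2309 - (-1)*(-6)/(2*3)) + 0 = (2309 - 1*1) + 0 = (2309 - 1) + 0 = 2308 + 0 = 2308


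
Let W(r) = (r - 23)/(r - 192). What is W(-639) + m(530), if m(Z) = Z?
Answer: 441092/831 ≈ 530.80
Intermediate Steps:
W(r) = (-23 + r)/(-192 + r)
W(-639) + m(530) = (-23 - 639)/(-192 - 639) + 530 = -662/(-831) + 530 = -1/831*(-662) + 530 = 662/831 + 530 = 441092/831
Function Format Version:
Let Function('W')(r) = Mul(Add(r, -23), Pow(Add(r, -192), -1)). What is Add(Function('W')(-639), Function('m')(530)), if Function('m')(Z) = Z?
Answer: Rational(441092, 831) ≈ 530.80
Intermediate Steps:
Function('W')(r) = Mul(Pow(Add(-192, r), -1), Add(-23, r)) (Function('W')(r) = Mul(Add(-23, r), Pow(Add(-192, r), -1)) = Mul(Pow(Add(-192, r), -1), Add(-23, r)))
Add(Function('W')(-639), Function('m')(530)) = Add(Mul(Pow(Add(-192, -639), -1), Add(-23, -639)), 530) = Add(Mul(Pow(-831, -1), -662), 530) = Add(Mul(Rational(-1, 831), -662), 530) = Add(Rational(662, 831), 530) = Rational(441092, 831)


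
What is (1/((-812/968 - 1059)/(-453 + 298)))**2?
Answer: 1407000100/65782503361 ≈ 0.021389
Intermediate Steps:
(1/((-812/968 - 1059)/(-453 + 298)))**2 = (1/((-812*1/968 - 1059)/(-155)))**2 = (1/((-203/242 - 1059)*(-1/155)))**2 = (1/(-256481/242*(-1/155)))**2 = (1/(256481/37510))**2 = (37510/256481)**2 = 1407000100/65782503361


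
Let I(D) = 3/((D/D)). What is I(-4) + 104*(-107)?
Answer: -11125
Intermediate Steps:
I(D) = 3 (I(D) = 3/1 = 3*1 = 3)
I(-4) + 104*(-107) = 3 + 104*(-107) = 3 - 11128 = -11125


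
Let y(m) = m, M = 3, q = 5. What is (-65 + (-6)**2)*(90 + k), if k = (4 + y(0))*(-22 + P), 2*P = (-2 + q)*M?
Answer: -580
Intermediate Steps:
P = 9/2 (P = ((-2 + 5)*3)/2 = (3*3)/2 = (1/2)*9 = 9/2 ≈ 4.5000)
k = -70 (k = (4 + 0)*(-22 + 9/2) = 4*(-35/2) = -70)
(-65 + (-6)**2)*(90 + k) = (-65 + (-6)**2)*(90 - 70) = (-65 + 36)*20 = -29*20 = -580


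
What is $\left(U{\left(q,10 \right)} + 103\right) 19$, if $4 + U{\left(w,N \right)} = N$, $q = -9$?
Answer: $2071$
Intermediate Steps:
$U{\left(w,N \right)} = -4 + N$
$\left(U{\left(q,10 \right)} + 103\right) 19 = \left(\left(-4 + 10\right) + 103\right) 19 = \left(6 + 103\right) 19 = 109 \cdot 19 = 2071$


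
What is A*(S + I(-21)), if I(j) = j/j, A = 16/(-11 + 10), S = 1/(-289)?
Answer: -4608/289 ≈ -15.945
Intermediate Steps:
S = -1/289 ≈ -0.0034602
A = -16 (A = 16/(-1) = 16*(-1) = -16)
I(j) = 1
A*(S + I(-21)) = -16*(-1/289 + 1) = -16*288/289 = -4608/289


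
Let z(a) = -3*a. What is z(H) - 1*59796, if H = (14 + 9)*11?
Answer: -60555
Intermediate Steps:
H = 253 (H = 23*11 = 253)
z(H) - 1*59796 = -3*253 - 1*59796 = -759 - 59796 = -60555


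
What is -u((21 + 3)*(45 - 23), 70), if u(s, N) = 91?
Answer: -91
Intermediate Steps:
-u((21 + 3)*(45 - 23), 70) = -1*91 = -91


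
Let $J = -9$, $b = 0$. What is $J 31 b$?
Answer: $0$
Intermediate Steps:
$J 31 b = \left(-9\right) 31 \cdot 0 = \left(-279\right) 0 = 0$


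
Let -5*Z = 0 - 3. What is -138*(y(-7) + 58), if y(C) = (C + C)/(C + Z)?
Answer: -66447/8 ≈ -8305.9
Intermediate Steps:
Z = ⅗ (Z = -(0 - 3)/5 = -⅕*(-3) = ⅗ ≈ 0.60000)
y(C) = 2*C/(⅗ + C) (y(C) = (C + C)/(C + ⅗) = (2*C)/(⅗ + C) = 2*C/(⅗ + C))
-138*(y(-7) + 58) = -138*(10*(-7)/(3 + 5*(-7)) + 58) = -138*(10*(-7)/(3 - 35) + 58) = -138*(10*(-7)/(-32) + 58) = -138*(10*(-7)*(-1/32) + 58) = -138*(35/16 + 58) = -138*963/16 = -66447/8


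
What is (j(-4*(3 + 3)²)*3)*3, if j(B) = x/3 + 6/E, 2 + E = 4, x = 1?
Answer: 30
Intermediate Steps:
E = 2 (E = -2 + 4 = 2)
j(B) = 10/3 (j(B) = 1/3 + 6/2 = 1*(⅓) + 6*(½) = ⅓ + 3 = 10/3)
(j(-4*(3 + 3)²)*3)*3 = ((10/3)*3)*3 = 10*3 = 30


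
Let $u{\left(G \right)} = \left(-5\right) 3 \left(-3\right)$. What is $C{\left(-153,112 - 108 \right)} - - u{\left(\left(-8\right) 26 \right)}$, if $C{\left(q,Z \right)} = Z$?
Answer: $49$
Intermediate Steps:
$u{\left(G \right)} = 45$ ($u{\left(G \right)} = \left(-15\right) \left(-3\right) = 45$)
$C{\left(-153,112 - 108 \right)} - - u{\left(\left(-8\right) 26 \right)} = \left(112 - 108\right) - \left(-1\right) 45 = \left(112 - 108\right) - -45 = 4 + 45 = 49$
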